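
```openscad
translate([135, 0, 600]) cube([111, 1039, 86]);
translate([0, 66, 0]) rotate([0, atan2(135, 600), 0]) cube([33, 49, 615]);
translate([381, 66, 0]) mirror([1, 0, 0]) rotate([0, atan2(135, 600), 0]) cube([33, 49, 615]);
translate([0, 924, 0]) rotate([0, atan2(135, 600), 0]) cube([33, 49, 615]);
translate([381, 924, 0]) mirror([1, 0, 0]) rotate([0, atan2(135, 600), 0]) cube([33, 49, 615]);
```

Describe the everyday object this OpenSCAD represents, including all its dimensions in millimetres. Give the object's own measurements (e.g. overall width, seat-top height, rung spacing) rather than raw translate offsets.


A sawhorse. A 111×1039×86 mm beam (x, y, z) sits on two A-frame leg pairs. Each pair is two raked legs of 33×49 mm section (49 mm along y) splaying symmetrically in x. Each leg rises 600 mm vertically over 135 mm of horizontal reach and is 615 mm long along its own axis. Every leg's outer bottom edge rests on the floor and its outer top edge meets a bottom edge of the beam — the left legs (tilting toward +x) meet the beam's −x bottom edge, the right legs (their mirror images, tilting toward −x) meet its +x bottom edge — so the leg tops tuck under the beam, the beam's underside is 600 mm above the floor, and the feet are 381 mm apart outside-to-outside with the beam centred between them. The two leg pairs are set in 66 mm from either end of the beam.


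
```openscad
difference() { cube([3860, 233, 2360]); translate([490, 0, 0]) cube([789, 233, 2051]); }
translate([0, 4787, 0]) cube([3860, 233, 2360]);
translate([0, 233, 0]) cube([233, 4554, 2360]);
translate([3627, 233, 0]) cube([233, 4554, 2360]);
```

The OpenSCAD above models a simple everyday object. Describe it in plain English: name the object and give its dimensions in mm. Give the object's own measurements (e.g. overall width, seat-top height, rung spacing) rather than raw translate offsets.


A single room: four walls, each 2360 mm tall and 233 mm thick, enclosing an outside footprint 3860×5020 mm (x × y), no floor or roof. The front and back walls (−y and +y sides) run the full x-width; the side walls fit between their inner faces. A door opening 789 mm wide and 2051 mm tall is cut through the front wall from the floor up, its −x edge 490 mm from the wall's −x end.


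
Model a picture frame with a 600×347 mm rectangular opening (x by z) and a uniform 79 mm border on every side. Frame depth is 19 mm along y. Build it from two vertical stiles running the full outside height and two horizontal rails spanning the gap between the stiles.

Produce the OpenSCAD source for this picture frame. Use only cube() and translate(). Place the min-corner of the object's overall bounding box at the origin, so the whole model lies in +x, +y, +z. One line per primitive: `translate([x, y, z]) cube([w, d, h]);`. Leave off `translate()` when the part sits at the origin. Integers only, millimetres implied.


cube([79, 19, 505]);
translate([679, 0, 0]) cube([79, 19, 505]);
translate([79, 0, 0]) cube([600, 19, 79]);
translate([79, 0, 426]) cube([600, 19, 79]);


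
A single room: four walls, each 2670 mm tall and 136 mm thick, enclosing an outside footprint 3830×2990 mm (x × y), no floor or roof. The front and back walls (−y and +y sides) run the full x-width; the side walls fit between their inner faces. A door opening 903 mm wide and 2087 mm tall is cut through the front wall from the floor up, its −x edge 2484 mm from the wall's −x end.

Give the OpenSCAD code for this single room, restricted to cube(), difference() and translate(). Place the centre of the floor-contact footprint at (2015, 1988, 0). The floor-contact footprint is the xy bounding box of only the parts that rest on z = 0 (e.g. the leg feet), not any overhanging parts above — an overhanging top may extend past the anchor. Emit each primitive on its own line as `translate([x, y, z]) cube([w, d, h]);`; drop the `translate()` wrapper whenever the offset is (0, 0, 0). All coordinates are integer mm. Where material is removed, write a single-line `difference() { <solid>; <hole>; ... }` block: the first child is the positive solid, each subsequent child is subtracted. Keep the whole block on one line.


difference() { translate([100, 493, 0]) cube([3830, 136, 2670]); translate([2584, 493, 0]) cube([903, 136, 2087]); }
translate([100, 3347, 0]) cube([3830, 136, 2670]);
translate([100, 629, 0]) cube([136, 2718, 2670]);
translate([3794, 629, 0]) cube([136, 2718, 2670]);


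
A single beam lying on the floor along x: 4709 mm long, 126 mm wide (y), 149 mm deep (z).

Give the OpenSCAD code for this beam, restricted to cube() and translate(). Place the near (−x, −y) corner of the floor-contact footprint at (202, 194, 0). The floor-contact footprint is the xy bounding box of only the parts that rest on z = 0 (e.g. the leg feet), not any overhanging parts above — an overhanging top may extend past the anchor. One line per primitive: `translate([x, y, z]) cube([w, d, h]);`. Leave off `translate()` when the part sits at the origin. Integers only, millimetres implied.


translate([202, 194, 0]) cube([4709, 126, 149]);


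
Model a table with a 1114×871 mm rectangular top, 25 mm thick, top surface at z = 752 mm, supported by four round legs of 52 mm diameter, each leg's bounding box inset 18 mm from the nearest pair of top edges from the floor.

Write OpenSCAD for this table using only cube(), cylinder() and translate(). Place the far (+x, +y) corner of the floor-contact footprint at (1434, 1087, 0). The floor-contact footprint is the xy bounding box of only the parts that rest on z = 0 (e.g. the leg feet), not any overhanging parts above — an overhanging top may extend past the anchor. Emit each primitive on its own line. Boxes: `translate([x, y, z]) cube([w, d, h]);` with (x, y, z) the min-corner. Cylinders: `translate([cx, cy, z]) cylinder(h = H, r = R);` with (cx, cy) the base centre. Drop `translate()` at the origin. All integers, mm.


translate([338, 234, 727]) cube([1114, 871, 25]);
translate([382, 278, 0]) cylinder(h = 727, r = 26);
translate([1408, 278, 0]) cylinder(h = 727, r = 26);
translate([382, 1061, 0]) cylinder(h = 727, r = 26);
translate([1408, 1061, 0]) cylinder(h = 727, r = 26);


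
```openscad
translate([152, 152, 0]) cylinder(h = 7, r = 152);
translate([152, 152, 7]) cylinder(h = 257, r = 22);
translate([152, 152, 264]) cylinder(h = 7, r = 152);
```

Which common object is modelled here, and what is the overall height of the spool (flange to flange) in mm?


A spool. The overall height is 271 mm.

Three coaxial cylinders, large–small–large — a spool. Two 7 mm flanges and a 257 mm core give 7 + 257 + 7 = 271 mm.


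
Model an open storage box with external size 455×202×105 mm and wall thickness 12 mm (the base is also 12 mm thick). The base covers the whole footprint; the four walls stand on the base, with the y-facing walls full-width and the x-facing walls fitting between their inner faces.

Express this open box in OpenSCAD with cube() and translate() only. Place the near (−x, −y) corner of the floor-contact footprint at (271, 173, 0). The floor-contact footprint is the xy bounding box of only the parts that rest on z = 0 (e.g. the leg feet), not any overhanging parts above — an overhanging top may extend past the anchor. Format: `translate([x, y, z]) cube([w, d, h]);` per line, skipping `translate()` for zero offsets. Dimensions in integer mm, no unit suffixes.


translate([271, 173, 0]) cube([455, 202, 12]);
translate([271, 173, 12]) cube([455, 12, 93]);
translate([271, 363, 12]) cube([455, 12, 93]);
translate([271, 185, 12]) cube([12, 178, 93]);
translate([714, 185, 12]) cube([12, 178, 93]);


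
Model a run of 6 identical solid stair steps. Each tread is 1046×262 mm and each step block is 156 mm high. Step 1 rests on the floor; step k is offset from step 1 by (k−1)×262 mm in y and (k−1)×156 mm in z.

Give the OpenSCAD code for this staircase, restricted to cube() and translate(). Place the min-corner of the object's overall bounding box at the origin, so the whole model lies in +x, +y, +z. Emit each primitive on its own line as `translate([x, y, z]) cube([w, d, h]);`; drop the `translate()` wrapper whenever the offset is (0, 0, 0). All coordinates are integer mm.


cube([1046, 262, 156]);
translate([0, 262, 156]) cube([1046, 262, 156]);
translate([0, 524, 312]) cube([1046, 262, 156]);
translate([0, 786, 468]) cube([1046, 262, 156]);
translate([0, 1048, 624]) cube([1046, 262, 156]);
translate([0, 1310, 780]) cube([1046, 262, 156]);


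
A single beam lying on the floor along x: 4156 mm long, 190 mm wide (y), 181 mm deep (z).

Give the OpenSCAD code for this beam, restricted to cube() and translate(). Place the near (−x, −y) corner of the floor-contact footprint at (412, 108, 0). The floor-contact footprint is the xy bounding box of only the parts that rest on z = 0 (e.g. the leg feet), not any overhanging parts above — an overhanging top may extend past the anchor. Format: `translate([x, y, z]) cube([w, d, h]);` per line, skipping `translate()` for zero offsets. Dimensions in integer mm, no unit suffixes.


translate([412, 108, 0]) cube([4156, 190, 181]);


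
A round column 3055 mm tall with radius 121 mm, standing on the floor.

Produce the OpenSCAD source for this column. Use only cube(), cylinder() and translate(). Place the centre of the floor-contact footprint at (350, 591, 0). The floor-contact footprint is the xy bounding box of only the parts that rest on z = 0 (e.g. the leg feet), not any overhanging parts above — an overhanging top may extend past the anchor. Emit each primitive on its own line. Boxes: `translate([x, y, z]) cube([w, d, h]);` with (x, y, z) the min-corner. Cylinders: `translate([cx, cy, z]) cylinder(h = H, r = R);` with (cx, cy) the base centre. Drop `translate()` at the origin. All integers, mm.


translate([350, 591, 0]) cylinder(h = 3055, r = 121);


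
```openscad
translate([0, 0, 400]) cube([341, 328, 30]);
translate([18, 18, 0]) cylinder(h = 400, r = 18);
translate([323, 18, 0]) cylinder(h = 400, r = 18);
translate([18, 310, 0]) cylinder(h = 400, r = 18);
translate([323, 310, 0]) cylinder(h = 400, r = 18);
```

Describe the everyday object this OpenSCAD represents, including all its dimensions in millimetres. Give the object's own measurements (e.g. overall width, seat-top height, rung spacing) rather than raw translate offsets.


A simple wooden stool: a rectangular seat 341 mm (x) by 328 mm (y), 30 mm thick, top face at z = 430 mm, on four round legs, each 36 mm in diameter. The legs rest on z = 0, each leg's axis is inset half a diameter from the nearest pair of seat edges (so the leg's bounding box is flush with the corner).


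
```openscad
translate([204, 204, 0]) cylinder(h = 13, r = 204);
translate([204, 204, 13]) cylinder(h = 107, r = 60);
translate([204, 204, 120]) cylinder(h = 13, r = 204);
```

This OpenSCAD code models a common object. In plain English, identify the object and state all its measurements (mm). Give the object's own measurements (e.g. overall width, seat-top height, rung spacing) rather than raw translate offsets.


A spool: two coaxial disc flanges of radius 204 mm and thickness 13 mm, joined by a core cylinder of radius 60 mm and height 107 mm. The lower flange rests on z = 0 and the three cylinders share a vertical axis.


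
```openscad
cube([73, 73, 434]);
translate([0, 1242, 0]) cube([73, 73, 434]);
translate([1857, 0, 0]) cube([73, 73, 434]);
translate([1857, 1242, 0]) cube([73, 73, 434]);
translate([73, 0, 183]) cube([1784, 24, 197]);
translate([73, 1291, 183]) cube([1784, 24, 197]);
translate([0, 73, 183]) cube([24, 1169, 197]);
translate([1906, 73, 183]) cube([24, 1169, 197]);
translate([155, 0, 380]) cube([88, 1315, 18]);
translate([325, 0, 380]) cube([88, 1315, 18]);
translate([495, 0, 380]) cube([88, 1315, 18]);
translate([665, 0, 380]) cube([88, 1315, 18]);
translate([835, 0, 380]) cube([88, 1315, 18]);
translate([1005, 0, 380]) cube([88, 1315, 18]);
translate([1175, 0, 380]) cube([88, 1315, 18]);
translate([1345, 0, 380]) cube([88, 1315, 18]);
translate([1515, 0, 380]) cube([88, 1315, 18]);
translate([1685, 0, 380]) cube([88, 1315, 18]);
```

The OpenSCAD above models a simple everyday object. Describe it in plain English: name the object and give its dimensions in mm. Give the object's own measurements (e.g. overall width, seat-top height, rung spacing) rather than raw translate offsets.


A bed frame 1930 mm long (x) by 1315 mm wide (y). Four 73×73 mm corner posts, 434 mm tall, at the corners of the footprint. Four rails of 24 mm thickness and 197 mm height run between adjacent posts with their undersides at z = 183 mm, their outer faces flush with the outside of the frame (the two x-running rails run between the posts' inner faces; the two y-running rails run between the posts' inner faces). 10 slats, each 88 mm wide (x) and 18 mm thick, lie across the top of the two x-running rails, running the full 1315 mm width of the frame in y; along x they sit between the end posts with a 82 mm gap after the −x posts and between neighbouring slats, leaving 84 mm before the +x posts.


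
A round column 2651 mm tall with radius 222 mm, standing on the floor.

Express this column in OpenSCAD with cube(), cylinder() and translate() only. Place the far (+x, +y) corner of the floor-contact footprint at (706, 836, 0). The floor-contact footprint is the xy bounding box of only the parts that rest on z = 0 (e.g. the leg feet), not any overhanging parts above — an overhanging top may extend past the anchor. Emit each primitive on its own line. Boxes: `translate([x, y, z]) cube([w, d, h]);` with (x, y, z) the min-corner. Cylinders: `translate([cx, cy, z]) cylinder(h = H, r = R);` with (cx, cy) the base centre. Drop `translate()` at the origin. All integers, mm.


translate([484, 614, 0]) cylinder(h = 2651, r = 222);


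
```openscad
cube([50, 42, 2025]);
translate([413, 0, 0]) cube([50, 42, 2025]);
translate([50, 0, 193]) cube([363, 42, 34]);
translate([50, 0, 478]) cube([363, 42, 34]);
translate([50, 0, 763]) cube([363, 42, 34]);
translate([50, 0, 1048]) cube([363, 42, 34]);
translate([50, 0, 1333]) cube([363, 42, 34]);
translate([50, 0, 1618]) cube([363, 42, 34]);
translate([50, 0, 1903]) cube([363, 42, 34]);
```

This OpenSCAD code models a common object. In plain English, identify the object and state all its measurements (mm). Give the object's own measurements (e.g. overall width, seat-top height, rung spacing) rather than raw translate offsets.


A straight ladder. Two 50×42 mm vertical rails, 2025 mm tall, stand 463 mm apart (outside-to-outside) with their front faces coplanar on the −y side. 7 rungs, each 42 mm deep and 34 mm tall, span between the inner faces of the rails, front faces flush with the rails. The lowest rung's underside is at z = 193 mm and rungs are spaced 285 mm apart (underside to underside).


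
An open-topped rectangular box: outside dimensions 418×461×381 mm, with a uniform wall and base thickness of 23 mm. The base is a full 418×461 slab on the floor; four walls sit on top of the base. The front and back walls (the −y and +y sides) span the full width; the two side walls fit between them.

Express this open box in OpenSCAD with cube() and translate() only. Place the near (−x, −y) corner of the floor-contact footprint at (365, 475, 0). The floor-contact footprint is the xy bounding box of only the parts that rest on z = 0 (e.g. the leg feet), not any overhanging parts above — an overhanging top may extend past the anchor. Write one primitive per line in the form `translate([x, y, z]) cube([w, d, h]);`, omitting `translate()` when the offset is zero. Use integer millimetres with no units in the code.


translate([365, 475, 0]) cube([418, 461, 23]);
translate([365, 475, 23]) cube([418, 23, 358]);
translate([365, 913, 23]) cube([418, 23, 358]);
translate([365, 498, 23]) cube([23, 415, 358]);
translate([760, 498, 23]) cube([23, 415, 358]);


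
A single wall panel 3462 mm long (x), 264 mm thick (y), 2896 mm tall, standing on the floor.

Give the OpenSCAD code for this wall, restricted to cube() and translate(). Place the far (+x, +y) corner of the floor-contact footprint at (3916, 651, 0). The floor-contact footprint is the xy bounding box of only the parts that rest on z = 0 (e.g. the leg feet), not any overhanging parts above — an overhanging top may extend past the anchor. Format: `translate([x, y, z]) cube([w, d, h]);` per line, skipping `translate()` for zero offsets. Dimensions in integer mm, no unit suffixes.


translate([454, 387, 0]) cube([3462, 264, 2896]);


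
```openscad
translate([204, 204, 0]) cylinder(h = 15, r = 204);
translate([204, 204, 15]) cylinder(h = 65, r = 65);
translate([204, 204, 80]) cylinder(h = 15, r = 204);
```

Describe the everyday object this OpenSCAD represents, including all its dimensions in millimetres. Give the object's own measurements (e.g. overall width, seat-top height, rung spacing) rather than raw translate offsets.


A spool: two coaxial disc flanges of radius 204 mm and thickness 15 mm, joined by a core cylinder of radius 65 mm and height 65 mm. The lower flange rests on z = 0 and the three cylinders share a vertical axis.


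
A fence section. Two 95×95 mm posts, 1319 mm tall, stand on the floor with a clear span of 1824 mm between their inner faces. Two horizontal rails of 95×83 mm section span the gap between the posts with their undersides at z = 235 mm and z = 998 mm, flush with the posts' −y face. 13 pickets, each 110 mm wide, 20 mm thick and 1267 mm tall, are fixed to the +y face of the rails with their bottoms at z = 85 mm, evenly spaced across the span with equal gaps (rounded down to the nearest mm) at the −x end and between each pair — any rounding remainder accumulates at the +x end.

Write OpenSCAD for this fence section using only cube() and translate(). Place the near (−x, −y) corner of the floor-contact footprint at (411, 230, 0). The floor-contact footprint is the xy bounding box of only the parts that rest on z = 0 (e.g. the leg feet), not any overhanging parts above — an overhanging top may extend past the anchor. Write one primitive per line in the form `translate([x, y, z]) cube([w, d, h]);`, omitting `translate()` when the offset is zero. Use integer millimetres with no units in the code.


translate([411, 230, 0]) cube([95, 95, 1319]);
translate([2330, 230, 0]) cube([95, 95, 1319]);
translate([506, 230, 235]) cube([1824, 95, 83]);
translate([506, 230, 998]) cube([1824, 95, 83]);
translate([534, 325, 85]) cube([110, 20, 1267]);
translate([672, 325, 85]) cube([110, 20, 1267]);
translate([810, 325, 85]) cube([110, 20, 1267]);
translate([948, 325, 85]) cube([110, 20, 1267]);
translate([1086, 325, 85]) cube([110, 20, 1267]);
translate([1224, 325, 85]) cube([110, 20, 1267]);
translate([1362, 325, 85]) cube([110, 20, 1267]);
translate([1500, 325, 85]) cube([110, 20, 1267]);
translate([1638, 325, 85]) cube([110, 20, 1267]);
translate([1776, 325, 85]) cube([110, 20, 1267]);
translate([1914, 325, 85]) cube([110, 20, 1267]);
translate([2052, 325, 85]) cube([110, 20, 1267]);
translate([2190, 325, 85]) cube([110, 20, 1267]);


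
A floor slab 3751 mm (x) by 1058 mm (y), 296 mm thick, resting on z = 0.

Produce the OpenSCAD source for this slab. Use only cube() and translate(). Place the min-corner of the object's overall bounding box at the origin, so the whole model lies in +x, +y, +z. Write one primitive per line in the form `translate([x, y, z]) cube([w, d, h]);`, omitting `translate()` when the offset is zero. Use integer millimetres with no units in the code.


cube([3751, 1058, 296]);


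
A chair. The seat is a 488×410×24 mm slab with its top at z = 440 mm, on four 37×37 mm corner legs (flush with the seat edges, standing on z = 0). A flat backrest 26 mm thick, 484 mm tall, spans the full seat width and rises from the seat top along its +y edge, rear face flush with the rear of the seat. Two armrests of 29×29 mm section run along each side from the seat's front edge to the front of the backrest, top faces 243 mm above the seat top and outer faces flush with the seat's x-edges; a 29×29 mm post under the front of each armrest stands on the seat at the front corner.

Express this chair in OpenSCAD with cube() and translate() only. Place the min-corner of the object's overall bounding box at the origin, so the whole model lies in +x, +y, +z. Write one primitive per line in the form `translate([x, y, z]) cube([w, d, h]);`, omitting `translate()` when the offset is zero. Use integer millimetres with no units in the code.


translate([0, 0, 416]) cube([488, 410, 24]);
cube([37, 37, 416]);
translate([451, 0, 0]) cube([37, 37, 416]);
translate([0, 373, 0]) cube([37, 37, 416]);
translate([451, 373, 0]) cube([37, 37, 416]);
translate([0, 384, 440]) cube([488, 26, 484]);
translate([0, 0, 654]) cube([29, 384, 29]);
translate([459, 0, 654]) cube([29, 384, 29]);
translate([0, 0, 440]) cube([29, 29, 214]);
translate([459, 0, 440]) cube([29, 29, 214]);


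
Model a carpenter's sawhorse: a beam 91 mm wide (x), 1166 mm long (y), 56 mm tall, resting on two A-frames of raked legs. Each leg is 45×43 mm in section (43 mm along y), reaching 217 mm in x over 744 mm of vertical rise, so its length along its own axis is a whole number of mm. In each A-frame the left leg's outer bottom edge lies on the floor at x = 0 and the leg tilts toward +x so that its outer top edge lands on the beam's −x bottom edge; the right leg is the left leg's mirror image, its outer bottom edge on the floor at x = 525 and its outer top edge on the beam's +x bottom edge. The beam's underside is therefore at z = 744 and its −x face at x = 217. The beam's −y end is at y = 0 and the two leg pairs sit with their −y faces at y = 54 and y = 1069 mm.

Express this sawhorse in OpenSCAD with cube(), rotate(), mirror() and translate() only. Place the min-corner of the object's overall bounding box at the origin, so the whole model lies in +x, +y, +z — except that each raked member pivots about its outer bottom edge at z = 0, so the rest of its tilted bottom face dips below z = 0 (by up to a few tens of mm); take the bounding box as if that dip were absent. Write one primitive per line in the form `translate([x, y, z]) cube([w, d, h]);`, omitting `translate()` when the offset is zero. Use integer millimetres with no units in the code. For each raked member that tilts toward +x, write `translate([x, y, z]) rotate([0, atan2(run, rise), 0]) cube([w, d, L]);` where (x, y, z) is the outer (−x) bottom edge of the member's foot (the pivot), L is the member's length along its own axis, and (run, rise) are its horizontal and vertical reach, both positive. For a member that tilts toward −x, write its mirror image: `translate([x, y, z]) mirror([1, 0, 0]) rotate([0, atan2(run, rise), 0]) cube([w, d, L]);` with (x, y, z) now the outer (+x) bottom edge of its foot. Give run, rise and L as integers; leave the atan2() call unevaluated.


translate([217, 0, 744]) cube([91, 1166, 56]);
translate([0, 54, 0]) rotate([0, atan2(217, 744), 0]) cube([45, 43, 775]);
translate([525, 54, 0]) mirror([1, 0, 0]) rotate([0, atan2(217, 744), 0]) cube([45, 43, 775]);
translate([0, 1069, 0]) rotate([0, atan2(217, 744), 0]) cube([45, 43, 775]);
translate([525, 1069, 0]) mirror([1, 0, 0]) rotate([0, atan2(217, 744), 0]) cube([45, 43, 775]);


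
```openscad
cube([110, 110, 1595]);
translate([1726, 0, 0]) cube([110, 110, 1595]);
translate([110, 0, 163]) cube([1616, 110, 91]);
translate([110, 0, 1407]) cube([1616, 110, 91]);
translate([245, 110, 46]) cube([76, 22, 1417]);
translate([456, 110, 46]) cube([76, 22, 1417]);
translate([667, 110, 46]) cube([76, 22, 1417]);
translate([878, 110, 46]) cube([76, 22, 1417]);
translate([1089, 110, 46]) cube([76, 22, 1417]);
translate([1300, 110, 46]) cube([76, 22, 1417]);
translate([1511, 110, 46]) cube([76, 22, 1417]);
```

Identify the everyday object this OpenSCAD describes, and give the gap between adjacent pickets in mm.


A fence section. The picket gap is 135 mm.

Two posts, two rails, 7 pickets — a fence section. Span 1616 mm holds 7 pickets of 76 mm with 8 equal gaps: ⌊(1616 − 7·76) / 8⌋ = 135 mm.


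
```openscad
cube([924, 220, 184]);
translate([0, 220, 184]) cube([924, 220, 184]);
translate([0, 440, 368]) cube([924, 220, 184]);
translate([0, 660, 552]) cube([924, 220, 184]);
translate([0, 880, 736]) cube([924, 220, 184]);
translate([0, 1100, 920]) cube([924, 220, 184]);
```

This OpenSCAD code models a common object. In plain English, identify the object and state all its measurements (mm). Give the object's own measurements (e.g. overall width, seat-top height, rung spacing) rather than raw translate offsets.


A straight staircase of 6 solid steps. Each step is 924 mm wide (x), 220 mm deep (y, the going) and 184 mm tall (the rise). The first step rests on the floor; each subsequent step sits one going further in +y and one rise higher in +z, directly behind and above the previous step with no overlap.


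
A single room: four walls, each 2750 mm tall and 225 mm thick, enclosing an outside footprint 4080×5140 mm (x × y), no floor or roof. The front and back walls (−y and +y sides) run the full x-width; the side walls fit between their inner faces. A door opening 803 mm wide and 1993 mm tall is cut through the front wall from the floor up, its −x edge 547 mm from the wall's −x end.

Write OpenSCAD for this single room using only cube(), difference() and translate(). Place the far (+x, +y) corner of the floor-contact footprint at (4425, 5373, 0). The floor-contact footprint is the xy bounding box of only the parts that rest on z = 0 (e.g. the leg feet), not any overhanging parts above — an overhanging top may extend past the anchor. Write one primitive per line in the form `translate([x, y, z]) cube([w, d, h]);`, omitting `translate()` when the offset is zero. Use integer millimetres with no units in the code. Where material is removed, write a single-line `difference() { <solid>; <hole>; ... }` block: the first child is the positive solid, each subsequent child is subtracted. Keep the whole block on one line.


difference() { translate([345, 233, 0]) cube([4080, 225, 2750]); translate([892, 233, 0]) cube([803, 225, 1993]); }
translate([345, 5148, 0]) cube([4080, 225, 2750]);
translate([345, 458, 0]) cube([225, 4690, 2750]);
translate([4200, 458, 0]) cube([225, 4690, 2750]);


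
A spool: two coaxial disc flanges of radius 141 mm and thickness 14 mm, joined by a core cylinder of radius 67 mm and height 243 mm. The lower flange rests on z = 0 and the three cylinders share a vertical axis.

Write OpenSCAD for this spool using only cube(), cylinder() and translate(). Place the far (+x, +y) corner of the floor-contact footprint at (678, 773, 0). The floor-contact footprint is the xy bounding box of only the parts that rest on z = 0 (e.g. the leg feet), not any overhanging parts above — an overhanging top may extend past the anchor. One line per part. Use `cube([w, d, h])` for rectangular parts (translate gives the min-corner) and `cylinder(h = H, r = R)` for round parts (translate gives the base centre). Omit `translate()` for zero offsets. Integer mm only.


translate([537, 632, 0]) cylinder(h = 14, r = 141);
translate([537, 632, 14]) cylinder(h = 243, r = 67);
translate([537, 632, 257]) cylinder(h = 14, r = 141);


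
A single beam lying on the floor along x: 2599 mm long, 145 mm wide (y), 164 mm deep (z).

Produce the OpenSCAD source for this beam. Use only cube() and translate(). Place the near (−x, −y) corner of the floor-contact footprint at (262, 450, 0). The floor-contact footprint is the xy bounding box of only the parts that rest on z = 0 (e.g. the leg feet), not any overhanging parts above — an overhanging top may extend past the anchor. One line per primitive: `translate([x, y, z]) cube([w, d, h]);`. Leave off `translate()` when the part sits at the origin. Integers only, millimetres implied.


translate([262, 450, 0]) cube([2599, 145, 164]);


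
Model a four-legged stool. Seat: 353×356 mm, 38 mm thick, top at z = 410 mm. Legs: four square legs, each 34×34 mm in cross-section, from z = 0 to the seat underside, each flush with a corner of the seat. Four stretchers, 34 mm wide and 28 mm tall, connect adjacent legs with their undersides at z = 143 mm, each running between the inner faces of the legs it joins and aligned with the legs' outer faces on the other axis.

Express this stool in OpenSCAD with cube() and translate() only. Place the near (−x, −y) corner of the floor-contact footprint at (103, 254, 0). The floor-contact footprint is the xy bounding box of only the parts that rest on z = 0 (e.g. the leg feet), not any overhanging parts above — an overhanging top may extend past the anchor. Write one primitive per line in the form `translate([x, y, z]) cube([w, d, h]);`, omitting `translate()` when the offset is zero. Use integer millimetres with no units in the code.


translate([103, 254, 372]) cube([353, 356, 38]);
translate([103, 254, 0]) cube([34, 34, 372]);
translate([422, 254, 0]) cube([34, 34, 372]);
translate([103, 576, 0]) cube([34, 34, 372]);
translate([422, 576, 0]) cube([34, 34, 372]);
translate([137, 254, 143]) cube([285, 34, 28]);
translate([137, 576, 143]) cube([285, 34, 28]);
translate([103, 288, 143]) cube([34, 288, 28]);
translate([422, 288, 143]) cube([34, 288, 28]);


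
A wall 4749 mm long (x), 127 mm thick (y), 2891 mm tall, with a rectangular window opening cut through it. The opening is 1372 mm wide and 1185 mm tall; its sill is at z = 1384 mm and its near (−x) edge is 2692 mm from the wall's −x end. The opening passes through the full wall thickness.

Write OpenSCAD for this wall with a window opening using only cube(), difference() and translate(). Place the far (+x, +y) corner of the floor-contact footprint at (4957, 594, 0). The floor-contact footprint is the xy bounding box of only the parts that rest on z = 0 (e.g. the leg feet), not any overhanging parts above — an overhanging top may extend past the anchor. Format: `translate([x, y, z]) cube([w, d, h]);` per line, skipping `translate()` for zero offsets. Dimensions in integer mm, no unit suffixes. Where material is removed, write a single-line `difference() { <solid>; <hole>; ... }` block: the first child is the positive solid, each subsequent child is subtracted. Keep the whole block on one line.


difference() { translate([208, 467, 0]) cube([4749, 127, 2891]); translate([2900, 467, 1384]) cube([1372, 127, 1185]); }


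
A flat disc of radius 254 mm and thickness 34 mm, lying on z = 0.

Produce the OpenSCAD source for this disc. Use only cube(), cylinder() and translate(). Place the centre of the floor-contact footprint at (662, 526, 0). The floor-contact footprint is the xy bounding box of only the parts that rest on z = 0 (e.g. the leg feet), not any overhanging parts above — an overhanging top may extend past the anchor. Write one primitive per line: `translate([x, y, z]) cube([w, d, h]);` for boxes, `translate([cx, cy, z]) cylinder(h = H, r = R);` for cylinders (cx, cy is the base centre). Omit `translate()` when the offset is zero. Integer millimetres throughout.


translate([662, 526, 0]) cylinder(h = 34, r = 254);


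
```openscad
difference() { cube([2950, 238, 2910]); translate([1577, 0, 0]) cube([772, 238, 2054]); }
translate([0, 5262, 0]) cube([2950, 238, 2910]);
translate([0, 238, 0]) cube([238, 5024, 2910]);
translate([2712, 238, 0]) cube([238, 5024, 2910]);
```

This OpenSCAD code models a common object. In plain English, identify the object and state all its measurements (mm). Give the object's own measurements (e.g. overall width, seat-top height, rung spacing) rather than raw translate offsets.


A single room: four walls, each 2910 mm tall and 238 mm thick, enclosing an outside footprint 2950×5500 mm (x × y), no floor or roof. The front and back walls (−y and +y sides) run the full x-width; the side walls fit between their inner faces. A door opening 772 mm wide and 2054 mm tall is cut through the front wall from the floor up, its −x edge 1577 mm from the wall's −x end.


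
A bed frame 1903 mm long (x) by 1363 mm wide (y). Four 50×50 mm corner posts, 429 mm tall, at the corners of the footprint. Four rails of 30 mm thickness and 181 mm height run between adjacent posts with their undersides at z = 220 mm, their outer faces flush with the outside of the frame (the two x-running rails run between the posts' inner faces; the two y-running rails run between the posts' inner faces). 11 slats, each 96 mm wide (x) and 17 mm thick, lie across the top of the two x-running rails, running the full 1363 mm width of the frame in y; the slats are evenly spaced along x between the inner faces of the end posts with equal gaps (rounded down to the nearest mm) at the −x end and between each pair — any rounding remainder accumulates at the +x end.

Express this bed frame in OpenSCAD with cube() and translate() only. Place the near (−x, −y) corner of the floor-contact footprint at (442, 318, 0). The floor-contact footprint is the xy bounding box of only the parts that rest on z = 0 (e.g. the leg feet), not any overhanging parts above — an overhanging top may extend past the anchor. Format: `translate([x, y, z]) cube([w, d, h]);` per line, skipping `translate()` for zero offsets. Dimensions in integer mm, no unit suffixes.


translate([442, 318, 0]) cube([50, 50, 429]);
translate([442, 1631, 0]) cube([50, 50, 429]);
translate([2295, 318, 0]) cube([50, 50, 429]);
translate([2295, 1631, 0]) cube([50, 50, 429]);
translate([492, 318, 220]) cube([1803, 30, 181]);
translate([492, 1651, 220]) cube([1803, 30, 181]);
translate([442, 368, 220]) cube([30, 1263, 181]);
translate([2315, 368, 220]) cube([30, 1263, 181]);
translate([554, 318, 401]) cube([96, 1363, 17]);
translate([712, 318, 401]) cube([96, 1363, 17]);
translate([870, 318, 401]) cube([96, 1363, 17]);
translate([1028, 318, 401]) cube([96, 1363, 17]);
translate([1186, 318, 401]) cube([96, 1363, 17]);
translate([1344, 318, 401]) cube([96, 1363, 17]);
translate([1502, 318, 401]) cube([96, 1363, 17]);
translate([1660, 318, 401]) cube([96, 1363, 17]);
translate([1818, 318, 401]) cube([96, 1363, 17]);
translate([1976, 318, 401]) cube([96, 1363, 17]);
translate([2134, 318, 401]) cube([96, 1363, 17]);


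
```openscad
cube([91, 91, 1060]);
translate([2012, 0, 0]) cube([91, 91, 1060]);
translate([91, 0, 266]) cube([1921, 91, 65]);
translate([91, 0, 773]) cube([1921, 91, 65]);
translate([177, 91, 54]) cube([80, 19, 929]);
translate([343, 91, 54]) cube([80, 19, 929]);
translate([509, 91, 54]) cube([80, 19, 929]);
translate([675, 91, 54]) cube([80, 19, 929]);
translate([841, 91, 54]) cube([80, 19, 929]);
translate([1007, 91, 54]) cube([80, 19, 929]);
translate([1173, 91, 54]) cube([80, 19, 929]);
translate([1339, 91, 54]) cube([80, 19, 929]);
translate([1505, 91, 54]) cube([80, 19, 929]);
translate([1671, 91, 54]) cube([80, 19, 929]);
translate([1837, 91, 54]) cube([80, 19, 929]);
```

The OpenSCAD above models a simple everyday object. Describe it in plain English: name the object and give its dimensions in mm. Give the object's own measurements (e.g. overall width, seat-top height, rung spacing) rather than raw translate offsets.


A fence section. Two 91×91 mm posts, 1060 mm tall, stand on the floor with a clear span of 1921 mm between their inner faces. Two horizontal rails of 91×65 mm section span the gap between the posts with their undersides at z = 266 mm and z = 773 mm, flush with the posts' −y face. 11 pickets, each 80 mm wide, 19 mm thick and 929 mm tall, are fixed to the +y face of the rails with their bottoms at z = 54 mm, spaced across the span with a 86 mm gap after the −x post and between neighbouring pickets, with 95 mm left before the +x post.


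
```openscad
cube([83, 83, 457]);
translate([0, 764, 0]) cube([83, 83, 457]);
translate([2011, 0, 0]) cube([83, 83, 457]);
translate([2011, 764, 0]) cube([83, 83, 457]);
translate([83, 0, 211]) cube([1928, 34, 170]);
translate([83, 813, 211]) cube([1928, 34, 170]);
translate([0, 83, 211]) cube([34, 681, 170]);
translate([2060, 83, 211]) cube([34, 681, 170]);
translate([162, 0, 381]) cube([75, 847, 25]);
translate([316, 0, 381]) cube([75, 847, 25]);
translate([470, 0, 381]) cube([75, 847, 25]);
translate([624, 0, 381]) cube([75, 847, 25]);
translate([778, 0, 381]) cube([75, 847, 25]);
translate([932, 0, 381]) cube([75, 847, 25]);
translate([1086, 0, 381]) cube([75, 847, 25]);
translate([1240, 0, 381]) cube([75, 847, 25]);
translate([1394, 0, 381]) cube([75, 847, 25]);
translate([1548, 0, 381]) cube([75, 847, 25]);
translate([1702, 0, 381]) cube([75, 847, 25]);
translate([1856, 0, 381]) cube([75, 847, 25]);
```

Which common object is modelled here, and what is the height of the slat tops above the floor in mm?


A bed frame. The slat-top height is 406 mm.

Four posts, four rails, and a row of slats — a bed frame. Slats sit on the rails at z = 211 + 170 = 381; with slat thickness 25, the top is 406 mm.


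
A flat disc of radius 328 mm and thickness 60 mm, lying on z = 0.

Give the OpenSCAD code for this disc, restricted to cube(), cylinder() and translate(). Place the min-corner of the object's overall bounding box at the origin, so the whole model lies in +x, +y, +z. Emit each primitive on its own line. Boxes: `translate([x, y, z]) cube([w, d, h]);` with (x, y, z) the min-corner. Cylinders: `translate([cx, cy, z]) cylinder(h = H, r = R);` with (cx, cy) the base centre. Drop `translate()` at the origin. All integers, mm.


translate([328, 328, 0]) cylinder(h = 60, r = 328);


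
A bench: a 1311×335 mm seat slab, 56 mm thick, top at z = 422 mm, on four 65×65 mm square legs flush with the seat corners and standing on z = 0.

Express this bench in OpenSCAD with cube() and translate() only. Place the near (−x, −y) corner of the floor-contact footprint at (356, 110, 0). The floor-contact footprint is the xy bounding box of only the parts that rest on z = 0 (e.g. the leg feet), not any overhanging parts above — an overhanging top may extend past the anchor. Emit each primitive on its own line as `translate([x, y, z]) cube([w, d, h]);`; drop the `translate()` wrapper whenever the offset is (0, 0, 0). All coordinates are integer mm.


translate([356, 110, 366]) cube([1311, 335, 56]);
translate([356, 110, 0]) cube([65, 65, 366]);
translate([356, 380, 0]) cube([65, 65, 366]);
translate([1602, 110, 0]) cube([65, 65, 366]);
translate([1602, 380, 0]) cube([65, 65, 366]);


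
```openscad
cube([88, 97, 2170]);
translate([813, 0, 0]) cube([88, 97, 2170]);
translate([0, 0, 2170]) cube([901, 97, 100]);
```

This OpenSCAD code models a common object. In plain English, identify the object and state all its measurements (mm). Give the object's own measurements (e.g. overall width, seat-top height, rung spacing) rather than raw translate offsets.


A door frame. The clear opening is 725 mm wide and 2170 mm high. Two 88 mm wide jambs, 97 mm deep, stand either side of the opening from the floor to the top of the opening. A 100 mm thick head sits across the top of both jambs, spanning the full outside width of the frame.


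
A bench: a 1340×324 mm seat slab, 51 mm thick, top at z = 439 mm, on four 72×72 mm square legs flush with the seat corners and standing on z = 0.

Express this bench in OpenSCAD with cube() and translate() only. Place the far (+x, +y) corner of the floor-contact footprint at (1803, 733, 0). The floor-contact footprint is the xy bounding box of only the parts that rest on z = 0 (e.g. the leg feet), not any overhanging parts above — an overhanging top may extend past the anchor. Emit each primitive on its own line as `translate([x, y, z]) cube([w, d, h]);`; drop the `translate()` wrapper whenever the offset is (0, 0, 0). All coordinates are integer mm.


// leg_h = 439 − 51 = 388
translate([463, 409, 388]) cube([1340, 324, 51]);
translate([463, 409, 0]) cube([72, 72, 388]);
translate([463, 661, 0]) cube([72, 72, 388]);
translate([1731, 409, 0]) cube([72, 72, 388]);
translate([1731, 661, 0]) cube([72, 72, 388]);


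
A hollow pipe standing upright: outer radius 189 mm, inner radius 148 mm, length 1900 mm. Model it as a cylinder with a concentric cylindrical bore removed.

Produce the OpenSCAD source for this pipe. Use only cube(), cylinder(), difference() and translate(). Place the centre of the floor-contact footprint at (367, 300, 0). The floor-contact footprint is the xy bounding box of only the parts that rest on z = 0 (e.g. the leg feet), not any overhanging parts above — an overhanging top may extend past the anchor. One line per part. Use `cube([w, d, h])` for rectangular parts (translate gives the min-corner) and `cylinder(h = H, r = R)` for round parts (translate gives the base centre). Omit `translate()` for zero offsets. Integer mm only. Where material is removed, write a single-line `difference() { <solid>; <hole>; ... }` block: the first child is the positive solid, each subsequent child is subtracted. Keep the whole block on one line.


difference() { translate([367, 300, 0]) cylinder(h = 1900, r = 189); translate([367, 300, 0]) cylinder(h = 1900, r = 148); }
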